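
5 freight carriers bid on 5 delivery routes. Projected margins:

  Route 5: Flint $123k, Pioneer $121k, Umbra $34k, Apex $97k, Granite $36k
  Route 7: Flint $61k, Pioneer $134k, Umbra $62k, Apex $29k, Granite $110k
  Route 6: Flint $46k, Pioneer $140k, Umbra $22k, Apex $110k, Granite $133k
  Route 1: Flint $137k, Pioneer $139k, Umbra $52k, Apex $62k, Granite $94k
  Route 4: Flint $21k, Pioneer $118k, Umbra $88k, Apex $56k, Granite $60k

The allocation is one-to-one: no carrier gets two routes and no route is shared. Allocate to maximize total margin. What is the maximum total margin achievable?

Optimal: Flint→Route 1 ($137k), Pioneer→Route 7 ($134k), Umbra→Route 4 ($88k), Apex→Route 5 ($97k), Granite→Route 6 ($133k) — total 137+134+88+97+133 = $589k.
Row-greedy (each carrier in turn takes its best remaining route) gives $572k, worse by 17.
Swapping Apex↔Umbra (Apex→Route 4 $56k, Umbra→Route 5 $34k) loses 95.
Checked against all permutations: $589k is optimal.

Max total: $589k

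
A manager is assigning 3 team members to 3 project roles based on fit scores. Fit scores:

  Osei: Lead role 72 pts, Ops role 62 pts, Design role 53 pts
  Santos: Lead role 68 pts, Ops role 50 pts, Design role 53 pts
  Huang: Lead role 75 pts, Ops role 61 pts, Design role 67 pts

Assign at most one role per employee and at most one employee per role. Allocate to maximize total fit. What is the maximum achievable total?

Maximum total: 197 pts

This is the linear assignment problem.
Optimal: Osei→Ops role (62 pts), Santos→Lead role (68 pts), Huang→Design role (67 pts) — total 62+68+67 = 197 pts.
Column-greedy (each role in turn goes to its best remaining employee) gives 190 pts, worse by 7.
Checked against all permutations: 197 pts is optimal.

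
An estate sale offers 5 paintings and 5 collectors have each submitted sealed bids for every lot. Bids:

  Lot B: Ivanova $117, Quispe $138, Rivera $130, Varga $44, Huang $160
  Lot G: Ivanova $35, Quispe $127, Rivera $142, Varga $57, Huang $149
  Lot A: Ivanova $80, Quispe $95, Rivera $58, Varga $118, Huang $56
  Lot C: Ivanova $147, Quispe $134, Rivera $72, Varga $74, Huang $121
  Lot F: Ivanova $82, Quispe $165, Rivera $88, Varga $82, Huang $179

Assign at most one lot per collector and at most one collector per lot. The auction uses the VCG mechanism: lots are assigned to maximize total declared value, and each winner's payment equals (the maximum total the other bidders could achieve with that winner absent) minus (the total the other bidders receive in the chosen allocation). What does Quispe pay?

Efficient allocation: Ivanova→Lot C ($147), Quispe→Lot F ($165), Rivera→Lot G ($142), Varga→Lot A ($118), Huang→Lot B ($160); total welfare W = $732.
Quispe receives Lot F at value $165, so the others get W − 165 = $567.
Without Quispe: best allocation of the remaining 4 bidders over all 5 lots is Ivanova→Lot C ($147), Rivera→Lot G ($142), Varga→Lot A ($118), Huang→Lot F ($179), total $586.
VCG payment = (others' best without Quispe) − (others' welfare with Quispe) = 586 − 567 = $19.

Quispe pays $19.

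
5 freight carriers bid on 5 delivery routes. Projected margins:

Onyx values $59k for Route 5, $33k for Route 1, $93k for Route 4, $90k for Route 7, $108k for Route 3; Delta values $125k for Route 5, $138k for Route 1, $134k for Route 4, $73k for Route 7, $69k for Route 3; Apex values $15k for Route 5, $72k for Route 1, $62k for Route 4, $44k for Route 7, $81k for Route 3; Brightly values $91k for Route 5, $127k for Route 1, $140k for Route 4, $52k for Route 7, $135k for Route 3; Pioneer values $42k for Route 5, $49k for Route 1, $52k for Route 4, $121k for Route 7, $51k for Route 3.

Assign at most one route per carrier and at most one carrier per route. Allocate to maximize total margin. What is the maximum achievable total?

This is a one-to-one assignment (maximum-weight bipartite matching).
Optimal: Onyx→Route 3 ($108k), Delta→Route 5 ($125k), Apex→Route 1 ($72k), Brightly→Route 4 ($140k), Pioneer→Route 7 ($121k) — total 108+125+72+140+121 = $566k.
Row-greedy (each carrier in turn takes its best remaining route) gives $520k, worse by 46.
Swapping Brightly↔Onyx (Brightly→Route 3 $135k, Onyx→Route 4 $93k) loses 20.
Every other assignment is strictly worse.

Max total: $566k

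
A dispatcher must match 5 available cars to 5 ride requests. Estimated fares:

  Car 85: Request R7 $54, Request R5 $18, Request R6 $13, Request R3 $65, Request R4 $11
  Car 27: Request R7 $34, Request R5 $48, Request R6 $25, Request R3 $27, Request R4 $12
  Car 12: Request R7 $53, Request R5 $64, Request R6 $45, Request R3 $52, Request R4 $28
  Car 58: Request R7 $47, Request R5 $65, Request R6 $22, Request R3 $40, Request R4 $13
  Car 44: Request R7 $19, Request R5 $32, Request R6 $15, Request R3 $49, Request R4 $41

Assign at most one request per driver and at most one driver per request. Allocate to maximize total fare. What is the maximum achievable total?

Optimal: Car 85→Request R3 ($65), Car 27→Request R7 ($34), Car 12→Request R6 ($45), Car 58→Request R5 ($65), Car 44→Request R4 ($41) — total 65+34+45+65+41 = $250.
Max-entry greedy (repeatedly take the single best remaining cell) gives $249, worse by 1.
Next-best assignment: Car 85→Request R3, Car 27→Request R6, Car 12→Request R7, Car 58→Request R5, Car 44→Request R4 = $249.

Max total: $250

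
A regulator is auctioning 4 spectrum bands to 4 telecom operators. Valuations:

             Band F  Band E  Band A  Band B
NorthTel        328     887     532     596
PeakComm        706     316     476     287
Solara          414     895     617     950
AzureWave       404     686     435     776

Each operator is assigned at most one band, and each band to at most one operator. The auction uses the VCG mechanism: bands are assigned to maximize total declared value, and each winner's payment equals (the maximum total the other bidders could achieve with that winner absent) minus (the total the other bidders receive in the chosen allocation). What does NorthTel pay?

Efficient allocation: NorthTel→Band E ($887M), PeakComm→Band F ($706M), Solara→Band A ($617M), AzureWave→Band B ($776M); total welfare W = $2986M.
NorthTel receives Band E at value $887M, so the others get W − 887 = $2099M.
Without NorthTel: best allocation of the remaining 3 bidders over all 4 bands is PeakComm→Band F ($706M), Solara→Band E ($895M), AzureWave→Band B ($776M), total $2377M.
VCG payment = (others' best without NorthTel) − (others' welfare with NorthTel) = 2377 − 2099 = $278M.

NorthTel pays $278M.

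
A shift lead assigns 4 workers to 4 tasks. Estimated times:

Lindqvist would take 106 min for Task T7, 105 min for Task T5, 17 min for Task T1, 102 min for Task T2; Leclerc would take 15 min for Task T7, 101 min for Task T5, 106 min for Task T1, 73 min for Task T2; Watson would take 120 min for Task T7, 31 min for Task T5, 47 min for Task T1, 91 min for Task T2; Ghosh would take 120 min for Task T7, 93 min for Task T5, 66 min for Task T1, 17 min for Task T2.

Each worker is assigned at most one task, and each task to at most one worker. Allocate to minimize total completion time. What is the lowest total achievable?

This is the linear assignment problem.
Optimal: Lindqvist→Task T1 (17 min), Leclerc→Task T7 (15 min), Watson→Task T5 (31 min), Ghosh→Task T2 (17 min) — total 17+15+31+17 = 80 min.
Next-best assignment: Lindqvist→Task T5, Leclerc→Task T7, Watson→Task T1, Ghosh→Task T2 = 184 min.

Minimum total: 80 min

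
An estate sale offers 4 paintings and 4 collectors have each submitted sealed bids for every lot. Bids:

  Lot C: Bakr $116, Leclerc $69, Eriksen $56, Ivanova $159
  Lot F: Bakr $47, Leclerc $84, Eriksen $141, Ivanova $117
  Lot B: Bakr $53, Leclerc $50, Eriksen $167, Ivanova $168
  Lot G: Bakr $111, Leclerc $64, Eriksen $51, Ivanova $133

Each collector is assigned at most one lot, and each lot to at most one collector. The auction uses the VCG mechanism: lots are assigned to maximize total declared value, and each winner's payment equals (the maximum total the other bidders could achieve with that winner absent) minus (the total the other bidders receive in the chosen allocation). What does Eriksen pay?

Eriksen pays $14.

Efficient allocation: Bakr→Lot G ($111), Leclerc→Lot F ($84), Eriksen→Lot B ($167), Ivanova→Lot C ($159); total welfare W = $521.
Eriksen receives Lot B at value $167, so the others get W − 167 = $354.
Without Eriksen: best allocation of the remaining 3 bidders over all 4 lots is Bakr→Lot C ($116), Leclerc→Lot F ($84), Ivanova→Lot B ($168), total $368.
VCG payment = (others' best without Eriksen) − (others' welfare with Eriksen) = 368 − 354 = $14.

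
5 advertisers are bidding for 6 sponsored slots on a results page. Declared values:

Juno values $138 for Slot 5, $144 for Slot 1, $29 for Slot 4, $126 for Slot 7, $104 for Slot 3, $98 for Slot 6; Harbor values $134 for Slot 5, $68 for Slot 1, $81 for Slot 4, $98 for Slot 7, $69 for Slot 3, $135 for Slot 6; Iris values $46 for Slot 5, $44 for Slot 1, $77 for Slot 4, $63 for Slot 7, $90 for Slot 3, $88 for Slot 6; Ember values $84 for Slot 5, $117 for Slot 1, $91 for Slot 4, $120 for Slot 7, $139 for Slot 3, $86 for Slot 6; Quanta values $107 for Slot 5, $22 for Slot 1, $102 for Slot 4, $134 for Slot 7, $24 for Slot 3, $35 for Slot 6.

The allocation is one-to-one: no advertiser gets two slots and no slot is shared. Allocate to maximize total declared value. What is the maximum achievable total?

Maximum total: $639

This is a one-to-one assignment (maximum-weight bipartite matching).
Optimal: Juno→Slot 1 ($144), Harbor→Slot 5 ($134), Iris→Slot 6 ($88), Ember→Slot 3 ($139), Quanta→Slot 7 ($134) — total 144+134+88+139+134 = $639.
Next-best assignment: Juno→Slot 1, Harbor→Slot 6, Iris→Slot 4, Ember→Slot 3, Quanta→Slot 7 = $629.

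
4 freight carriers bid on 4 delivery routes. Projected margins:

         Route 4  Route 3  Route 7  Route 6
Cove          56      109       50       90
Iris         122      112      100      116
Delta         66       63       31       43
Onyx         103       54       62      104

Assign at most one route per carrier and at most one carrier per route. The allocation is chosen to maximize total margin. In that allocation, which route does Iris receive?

Iris receives Route 7.

Optimal: Cove→Route 3 ($109k), Iris→Route 7 ($100k), Delta→Route 4 ($66k), Onyx→Route 6 ($104k) — total 109+100+66+104 = $379k.
Row-greedy (each carrier in turn takes its best remaining route) gives $336k, worse by 43.
Next-best assignment: Cove→Route 3, Iris→Route 4, Delta→Route 7, Onyx→Route 6 = $366k.
Swapping Iris↔Delta (Iris→Route 4 $122k, Delta→Route 7 $31k) loses 13.
No other one-to-one assignment exceeds $379k.
Iris's own top route is Route 4 ($122k), but forcing Iris→Route 4 and reassigning the rest optimally gives only $366k — worse by 13.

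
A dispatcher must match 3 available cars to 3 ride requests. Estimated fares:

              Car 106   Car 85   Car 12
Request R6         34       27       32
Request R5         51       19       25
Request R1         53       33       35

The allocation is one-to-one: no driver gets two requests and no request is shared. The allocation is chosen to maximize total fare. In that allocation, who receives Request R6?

Car 12 receives Request R6.

Optimal: Car 106→Request R5 ($51), Car 85→Request R1 ($33), Car 12→Request R6 ($32) — total 51+33+32 = $116.
Checked against all permutations: $116 is optimal.
Car 12's own top request is Request R1 ($35), but forcing Car 12→Request R1 and reassigning the rest optimally gives only $113 — worse by 3.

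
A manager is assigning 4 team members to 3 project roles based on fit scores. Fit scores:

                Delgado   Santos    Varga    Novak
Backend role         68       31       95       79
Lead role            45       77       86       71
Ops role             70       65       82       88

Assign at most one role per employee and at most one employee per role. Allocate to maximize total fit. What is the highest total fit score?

Optimal: Varga→Backend role (95 pts), Santos→Lead role (77 pts), Novak→Ops role (88 pts) — total 95+77+88 = 260 pts.
Row-greedy (each employee in turn takes its best remaining role) gives 242 pts, worse by 18.
Next-best assignment: Delgado→Backend role, Varga→Lead role, Novak→Ops role = 242 pts.

Max total: 260 pts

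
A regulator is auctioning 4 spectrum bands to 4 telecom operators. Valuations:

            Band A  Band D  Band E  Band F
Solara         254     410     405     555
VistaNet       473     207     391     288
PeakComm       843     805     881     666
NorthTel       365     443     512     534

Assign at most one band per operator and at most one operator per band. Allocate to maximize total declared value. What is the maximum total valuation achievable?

Optimal: Solara→Band F ($555M), VistaNet→Band A ($473M), PeakComm→Band E ($881M), NorthTel→Band D ($443M) — total 555+473+881+443 = $2352M.
Column-greedy (each band in turn goes to its best remaining operator) gives $1979M, worse by 373.
Next-best assignment: Solara→Band F, VistaNet→Band A, PeakComm→Band D, NorthTel→Band E = $2345M.
Swapping VistaNet↔PeakComm (VistaNet→Band E $391M, PeakComm→Band A $843M) loses 120.
Checked against all permutations: $2352M is optimal.

Maximum total: $2352M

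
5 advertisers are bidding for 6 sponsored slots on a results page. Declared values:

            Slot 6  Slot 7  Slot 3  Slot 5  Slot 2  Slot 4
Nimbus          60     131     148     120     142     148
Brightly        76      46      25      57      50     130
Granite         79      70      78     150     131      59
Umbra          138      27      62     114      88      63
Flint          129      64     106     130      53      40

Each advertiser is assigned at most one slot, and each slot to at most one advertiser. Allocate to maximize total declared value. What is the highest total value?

Treat this as an assignment problem: match each advertiser to one slot.
Optimal: Nimbus→Slot 3 ($148), Brightly→Slot 4 ($130), Granite→Slot 2 ($131), Umbra→Slot 6 ($138), Flint→Slot 5 ($130) — total 148+130+131+138+130 = $677.

Maximum total: $677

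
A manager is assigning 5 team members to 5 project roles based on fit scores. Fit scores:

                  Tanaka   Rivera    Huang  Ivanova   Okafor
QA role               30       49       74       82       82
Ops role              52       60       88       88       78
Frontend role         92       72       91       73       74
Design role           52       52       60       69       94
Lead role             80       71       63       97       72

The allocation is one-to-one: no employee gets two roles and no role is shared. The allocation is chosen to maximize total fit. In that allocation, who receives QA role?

Ivanova receives QA role.

Optimal: Tanaka→Frontend role (92 pts), Rivera→Lead role (71 pts), Huang→Ops role (88 pts), Ivanova→QA role (82 pts), Okafor→Design role (94 pts) — total 92+71+88+82+94 = 427 pts.
Swapping Ivanova↔Tanaka (Ivanova→Frontend role 73 pts, Tanaka→QA role 30 pts) loses 71.
Ivanova's own top role is Lead role (97 pts), but forcing Ivanova→Lead role and reassigning the rest optimally gives only 420 pts — worse by 7.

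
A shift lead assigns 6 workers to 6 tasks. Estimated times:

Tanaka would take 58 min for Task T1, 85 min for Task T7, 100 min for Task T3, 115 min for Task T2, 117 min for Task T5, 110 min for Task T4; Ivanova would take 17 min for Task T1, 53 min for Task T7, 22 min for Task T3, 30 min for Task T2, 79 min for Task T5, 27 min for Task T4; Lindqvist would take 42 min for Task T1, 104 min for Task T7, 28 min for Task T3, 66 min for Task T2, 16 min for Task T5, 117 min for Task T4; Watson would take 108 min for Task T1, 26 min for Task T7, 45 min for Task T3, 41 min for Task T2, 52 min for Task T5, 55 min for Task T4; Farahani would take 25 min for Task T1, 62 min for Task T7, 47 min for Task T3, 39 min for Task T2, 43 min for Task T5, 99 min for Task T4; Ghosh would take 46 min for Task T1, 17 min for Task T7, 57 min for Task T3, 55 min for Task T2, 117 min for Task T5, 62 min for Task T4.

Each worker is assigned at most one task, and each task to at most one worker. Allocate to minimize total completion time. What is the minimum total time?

Optimal: Tanaka→Task T1 (58 min), Ivanova→Task T4 (27 min), Lindqvist→Task T5 (16 min), Watson→Task T3 (45 min), Farahani→Task T2 (39 min), Ghosh→Task T7 (17 min) — total 58+27+16+45+39+17 = 202 min.
Min-entry greedy (repeatedly take the single cheapest remaining cell) gives 244 min, worse by 42.
Next-best assignment: Tanaka→Task T1, Ivanova→Task T4, Lindqvist→Task T5, Watson→Task T2, Farahani→Task T3, Ghosh→Task T7 = 206 min.

Minimum total: 202 min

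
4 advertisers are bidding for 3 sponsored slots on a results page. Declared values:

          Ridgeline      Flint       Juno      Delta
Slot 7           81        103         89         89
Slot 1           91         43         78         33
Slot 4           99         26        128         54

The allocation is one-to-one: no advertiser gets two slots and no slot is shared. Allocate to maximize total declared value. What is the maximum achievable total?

Optimal: Flint→Slot 7 ($103), Ridgeline→Slot 1 ($91), Juno→Slot 4 ($128) — total 103+91+128 = $322.
Row-greedy (each advertiser in turn takes its best remaining slot) gives $280, worse by 42.
No other one-to-one assignment exceeds $322.

Maximum total: $322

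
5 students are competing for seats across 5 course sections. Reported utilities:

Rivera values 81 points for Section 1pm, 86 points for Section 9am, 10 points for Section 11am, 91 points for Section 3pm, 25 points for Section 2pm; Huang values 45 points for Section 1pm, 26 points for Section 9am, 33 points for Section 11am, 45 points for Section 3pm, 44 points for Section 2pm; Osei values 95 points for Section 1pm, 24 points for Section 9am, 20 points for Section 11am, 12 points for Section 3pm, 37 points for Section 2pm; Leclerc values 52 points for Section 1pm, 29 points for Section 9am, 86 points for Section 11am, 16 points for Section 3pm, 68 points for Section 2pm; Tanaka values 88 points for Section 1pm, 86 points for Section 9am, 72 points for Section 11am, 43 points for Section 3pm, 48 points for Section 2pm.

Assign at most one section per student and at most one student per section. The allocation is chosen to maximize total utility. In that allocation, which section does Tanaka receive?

Treat this as an assignment problem: match each student to one section.
Optimal: Rivera→Section 3pm (91 points), Huang→Section 2pm (44 points), Osei→Section 1pm (95 points), Leclerc→Section 11am (86 points), Tanaka→Section 9am (86 points) — total 91+44+95+86+86 = 402 points.
Column-greedy (each section in turn goes to its best remaining student) gives 360 points, worse by 42.
Next-best assignment: Rivera→Section 3pm, Huang→Section 11am, Osei→Section 1pm, Leclerc→Section 2pm, Tanaka→Section 9am = 373 points.
Every other assignment is strictly worse.
Tanaka's own top section is Section 1pm (88 points), but forcing Tanaka→Section 1pm and reassigning the rest optimally gives only 342 points — worse by 60.

Tanaka receives Section 9am.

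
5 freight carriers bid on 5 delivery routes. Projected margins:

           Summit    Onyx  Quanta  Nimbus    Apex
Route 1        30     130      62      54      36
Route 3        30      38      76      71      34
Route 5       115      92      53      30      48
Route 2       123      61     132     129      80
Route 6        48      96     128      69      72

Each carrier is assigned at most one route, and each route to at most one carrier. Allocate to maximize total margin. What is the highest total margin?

Optimal: Summit→Route 5 ($115k), Onyx→Route 1 ($130k), Quanta→Route 6 ($128k), Nimbus→Route 2 ($129k), Apex→Route 3 ($34k) — total 115+130+128+129+34 = $536k.
Max-entry greedy (repeatedly take the single best remaining cell) gives $520k, worse by 16.
Next-best assignment: Summit→Route 5, Onyx→Route 1, Quanta→Route 6, Nimbus→Route 3, Apex→Route 2 = $524k.
Swapping Onyx↔Apex (Onyx→Route 3 $38k, Apex→Route 1 $36k) loses 90.
Checked against all permutations: $536k is optimal.

Maximum total: $536k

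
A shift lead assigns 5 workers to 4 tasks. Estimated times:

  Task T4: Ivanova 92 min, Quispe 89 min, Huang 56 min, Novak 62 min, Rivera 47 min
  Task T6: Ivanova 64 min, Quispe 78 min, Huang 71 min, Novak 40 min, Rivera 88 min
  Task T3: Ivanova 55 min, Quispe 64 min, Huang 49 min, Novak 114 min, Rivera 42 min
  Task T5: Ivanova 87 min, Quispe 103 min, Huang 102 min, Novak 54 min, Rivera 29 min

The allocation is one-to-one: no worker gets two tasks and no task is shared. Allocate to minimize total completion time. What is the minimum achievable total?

Min total: 180 min

This is a one-to-one assignment (minimum-cost bipartite matching).
Optimal: Huang→Task T4 (56 min), Novak→Task T6 (40 min), Ivanova→Task T3 (55 min), Rivera→Task T5 (29 min) — total 56+40+55+29 = 180 min.
Min-entry greedy (repeatedly take the single cheapest remaining cell) gives 207 min, worse by 27.
Swapping Rivera↔Ivanova (Rivera→Task T3 42 min, Ivanova→Task T5 87 min) adds 45.
Checked against all permutations: 180 min is optimal.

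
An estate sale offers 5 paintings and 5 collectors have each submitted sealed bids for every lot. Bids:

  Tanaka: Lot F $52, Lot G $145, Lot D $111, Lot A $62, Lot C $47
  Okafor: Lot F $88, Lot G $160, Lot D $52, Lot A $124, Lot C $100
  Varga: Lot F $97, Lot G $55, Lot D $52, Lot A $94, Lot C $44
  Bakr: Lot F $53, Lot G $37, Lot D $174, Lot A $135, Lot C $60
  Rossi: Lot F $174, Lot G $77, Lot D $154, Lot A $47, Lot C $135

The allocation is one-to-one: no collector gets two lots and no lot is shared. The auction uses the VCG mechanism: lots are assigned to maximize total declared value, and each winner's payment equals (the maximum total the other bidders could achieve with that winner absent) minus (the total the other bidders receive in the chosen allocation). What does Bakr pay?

Bakr pays $26.

Efficient allocation: Tanaka→Lot G ($145), Okafor→Lot C ($100), Varga→Lot A ($94), Bakr→Lot D ($174), Rossi→Lot F ($174); total welfare W = $687.
Bakr receives Lot D at value $174, so the others get W − 174 = $513.
Without Bakr: best allocation of the remaining 4 bidders over all 5 lots is Tanaka→Lot D ($111), Okafor→Lot G ($160), Varga→Lot A ($94), Rossi→Lot F ($174), total $539.
VCG payment = (others' best without Bakr) − (others' welfare with Bakr) = 539 − 513 = $26.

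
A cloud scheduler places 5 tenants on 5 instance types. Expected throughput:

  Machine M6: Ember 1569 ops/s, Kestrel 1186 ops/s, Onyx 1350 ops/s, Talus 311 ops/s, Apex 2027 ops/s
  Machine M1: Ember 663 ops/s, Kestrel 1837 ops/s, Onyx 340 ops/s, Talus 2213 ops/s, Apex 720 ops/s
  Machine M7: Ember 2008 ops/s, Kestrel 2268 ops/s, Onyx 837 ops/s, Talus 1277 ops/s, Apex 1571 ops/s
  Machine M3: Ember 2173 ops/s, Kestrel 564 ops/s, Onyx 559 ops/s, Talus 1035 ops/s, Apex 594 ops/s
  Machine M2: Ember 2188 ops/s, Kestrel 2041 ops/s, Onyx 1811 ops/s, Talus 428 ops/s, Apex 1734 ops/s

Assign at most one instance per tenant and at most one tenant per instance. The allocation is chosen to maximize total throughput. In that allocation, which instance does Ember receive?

Ember receives Machine M3.

This is a one-to-one assignment (maximum-weight bipartite matching).
Optimal: Ember→Machine M3 (2173 ops/s), Kestrel→Machine M7 (2268 ops/s), Onyx→Machine M2 (1811 ops/s), Talus→Machine M1 (2213 ops/s), Apex→Machine M6 (2027 ops/s) — total 2173+2268+1811+2213+2027 = 10492 ops/s.
Ember's own top instance is Machine M2 (2188 ops/s), but forcing Ember→Machine M2 and reassigning the rest optimally gives only 9255 ops/s — worse by 1237.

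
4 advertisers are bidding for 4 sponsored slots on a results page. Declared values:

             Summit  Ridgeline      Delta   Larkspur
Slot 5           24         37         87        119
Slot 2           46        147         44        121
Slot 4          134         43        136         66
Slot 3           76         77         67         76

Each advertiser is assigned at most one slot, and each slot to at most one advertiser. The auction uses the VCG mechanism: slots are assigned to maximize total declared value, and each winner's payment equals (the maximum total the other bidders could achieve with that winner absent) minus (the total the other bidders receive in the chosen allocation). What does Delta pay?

Delta pays $58.

Efficient allocation: Summit→Slot 3 ($76), Ridgeline→Slot 2 ($147), Delta→Slot 4 ($136), Larkspur→Slot 5 ($119); total welfare W = $478.
Delta receives Slot 4 at value $136, so the others get W − 136 = $342.
Without Delta: best allocation of the remaining 3 bidders over all 4 slots is Summit→Slot 4 ($134), Ridgeline→Slot 2 ($147), Larkspur→Slot 5 ($119), total $400.
VCG payment = (others' best without Delta) − (others' welfare with Delta) = 400 − 342 = $58.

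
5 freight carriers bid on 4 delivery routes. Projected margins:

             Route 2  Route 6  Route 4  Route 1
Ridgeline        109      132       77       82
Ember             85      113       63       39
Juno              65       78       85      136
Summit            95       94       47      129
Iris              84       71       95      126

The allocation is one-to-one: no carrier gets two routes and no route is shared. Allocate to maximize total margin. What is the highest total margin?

Optimal: Summit→Route 2 ($95k), Ridgeline→Route 6 ($132k), Iris→Route 4 ($95k), Juno→Route 1 ($136k) — total 95+132+95+136 = $458k.
Swapping Summit↔Iris (Summit→Route 4 $47k, Iris→Route 2 $84k) loses 59.

Maximum total: $458k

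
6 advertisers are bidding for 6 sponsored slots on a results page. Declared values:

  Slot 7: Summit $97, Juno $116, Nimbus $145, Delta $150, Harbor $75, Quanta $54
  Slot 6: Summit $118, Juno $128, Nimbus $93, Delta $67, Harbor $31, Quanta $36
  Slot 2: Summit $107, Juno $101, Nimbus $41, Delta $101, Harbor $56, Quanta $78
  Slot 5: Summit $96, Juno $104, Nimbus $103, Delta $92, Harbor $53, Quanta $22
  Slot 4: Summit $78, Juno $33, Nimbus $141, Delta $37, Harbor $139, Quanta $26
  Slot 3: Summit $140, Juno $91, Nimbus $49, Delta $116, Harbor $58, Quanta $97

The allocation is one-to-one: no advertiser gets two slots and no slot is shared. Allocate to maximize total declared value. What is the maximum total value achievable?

This is a one-to-one assignment (maximum-weight bipartite matching).
Optimal: Summit→Slot 3 ($140), Juno→Slot 6 ($128), Nimbus→Slot 5 ($103), Delta→Slot 7 ($150), Harbor→Slot 4 ($139), Quanta→Slot 2 ($78) — total 140+128+103+150+139+78 = $738.
Max-entry greedy (repeatedly take the single best remaining cell) gives $690, worse by 48.
Checked against all permutations: $738 is optimal.

Max total: $738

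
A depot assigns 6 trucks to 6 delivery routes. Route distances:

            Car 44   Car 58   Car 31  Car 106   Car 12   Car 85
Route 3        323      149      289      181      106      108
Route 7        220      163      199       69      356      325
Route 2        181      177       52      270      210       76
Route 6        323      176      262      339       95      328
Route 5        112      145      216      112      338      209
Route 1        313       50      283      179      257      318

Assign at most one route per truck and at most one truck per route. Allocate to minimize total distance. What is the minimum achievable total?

This is a one-to-one assignment (minimum-cost bipartite matching).
Optimal: Car 44→Route 5 (112 km), Car 58→Route 1 (50 km), Car 31→Route 2 (52 km), Car 106→Route 7 (69 km), Car 12→Route 6 (95 km), Car 85→Route 3 (108 km) — total 112+50+52+69+95+108 = 486 km.
Column-greedy (each route in turn goes to its cheapest remaining truck) gives 833 km, worse by 347.
Next-best assignment: Car 44→Route 7, Car 58→Route 1, Car 31→Route 2, Car 106→Route 5, Car 12→Route 6, Car 85→Route 3 = 637 km.
No other one-to-one assignment undercuts 486 km.

Minimum total: 486 km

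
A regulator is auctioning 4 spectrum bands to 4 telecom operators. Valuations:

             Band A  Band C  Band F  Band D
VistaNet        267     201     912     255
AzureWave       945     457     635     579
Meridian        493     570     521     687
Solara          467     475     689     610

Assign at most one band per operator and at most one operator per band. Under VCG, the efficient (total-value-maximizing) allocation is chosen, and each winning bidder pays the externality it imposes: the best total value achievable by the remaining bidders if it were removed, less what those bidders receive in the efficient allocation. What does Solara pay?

Efficient allocation: VistaNet→Band F ($912M), AzureWave→Band A ($945M), Meridian→Band C ($570M), Solara→Band D ($610M); total welfare W = $3037M.
Solara receives Band D at value $610M, so the others get W − 610 = $2427M.
Without Solara: best allocation of the remaining 3 bidders over all 4 bands is VistaNet→Band F ($912M), AzureWave→Band A ($945M), Meridian→Band D ($687M), total $2544M.
VCG payment = (others' best without Solara) − (others' welfare with Solara) = 2544 − 2427 = $117M.

Solara pays $117M.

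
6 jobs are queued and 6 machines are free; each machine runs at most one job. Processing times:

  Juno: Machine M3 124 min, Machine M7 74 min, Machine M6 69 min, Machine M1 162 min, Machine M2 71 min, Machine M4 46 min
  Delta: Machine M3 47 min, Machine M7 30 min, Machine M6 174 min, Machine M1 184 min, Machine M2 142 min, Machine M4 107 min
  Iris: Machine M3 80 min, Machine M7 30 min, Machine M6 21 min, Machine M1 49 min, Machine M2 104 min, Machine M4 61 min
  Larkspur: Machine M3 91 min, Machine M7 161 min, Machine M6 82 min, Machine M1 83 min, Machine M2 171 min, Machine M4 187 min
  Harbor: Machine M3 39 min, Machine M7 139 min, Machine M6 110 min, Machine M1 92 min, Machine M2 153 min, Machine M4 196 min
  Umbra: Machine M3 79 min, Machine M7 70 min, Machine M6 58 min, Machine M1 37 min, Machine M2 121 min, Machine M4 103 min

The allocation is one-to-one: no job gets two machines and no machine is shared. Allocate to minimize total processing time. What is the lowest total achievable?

Minimum total: 320 min

Optimal: Juno→Machine M2 (71 min), Delta→Machine M7 (30 min), Iris→Machine M4 (61 min), Larkspur→Machine M6 (82 min), Harbor→Machine M3 (39 min), Umbra→Machine M1 (37 min) — total 71+30+61+82+39+37 = 320 min.
Row-greedy (each job in turn takes its cheapest remaining machine) gives 340 min, worse by 20.
Next-best assignment: Juno→Machine M4, Delta→Machine M7, Iris→Machine M2, Larkspur→Machine M6, Harbor→Machine M3, Umbra→Machine M1 = 338 min.
No other one-to-one assignment undercuts 320 min.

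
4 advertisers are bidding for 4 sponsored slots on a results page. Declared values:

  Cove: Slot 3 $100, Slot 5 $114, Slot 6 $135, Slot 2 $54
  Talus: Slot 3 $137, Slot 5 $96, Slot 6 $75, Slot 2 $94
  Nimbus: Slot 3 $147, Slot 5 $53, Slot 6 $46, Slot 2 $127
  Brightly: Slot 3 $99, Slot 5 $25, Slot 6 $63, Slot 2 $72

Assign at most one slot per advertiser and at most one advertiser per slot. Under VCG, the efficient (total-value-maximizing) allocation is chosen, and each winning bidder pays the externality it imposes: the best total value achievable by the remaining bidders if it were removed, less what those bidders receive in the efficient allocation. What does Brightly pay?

Brightly pays $41.

Efficient allocation: Cove→Slot 6 ($135), Talus→Slot 5 ($96), Nimbus→Slot 2 ($127), Brightly→Slot 3 ($99); total welfare W = $457.
Brightly receives Slot 3 at value $99, so the others get W − 99 = $358.
Without Brightly: best allocation of the remaining 3 bidders over all 4 slots is Cove→Slot 6 ($135), Talus→Slot 3 ($137), Nimbus→Slot 2 ($127), total $399.
VCG payment = (others' best without Brightly) − (others' welfare with Brightly) = 399 − 358 = $41.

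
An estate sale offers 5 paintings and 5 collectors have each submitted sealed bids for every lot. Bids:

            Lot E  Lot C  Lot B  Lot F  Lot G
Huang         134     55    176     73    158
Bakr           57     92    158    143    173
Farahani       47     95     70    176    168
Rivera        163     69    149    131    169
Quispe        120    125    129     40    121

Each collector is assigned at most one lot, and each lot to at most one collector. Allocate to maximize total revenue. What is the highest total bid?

Max total: $813

Treat this as an assignment problem: match each collector to one lot.
Optimal: Huang→Lot B ($176), Bakr→Lot G ($173), Farahani→Lot F ($176), Rivera→Lot E ($163), Quispe→Lot C ($125) — total 176+173+176+163+125 = $813.
Every other assignment is strictly worse.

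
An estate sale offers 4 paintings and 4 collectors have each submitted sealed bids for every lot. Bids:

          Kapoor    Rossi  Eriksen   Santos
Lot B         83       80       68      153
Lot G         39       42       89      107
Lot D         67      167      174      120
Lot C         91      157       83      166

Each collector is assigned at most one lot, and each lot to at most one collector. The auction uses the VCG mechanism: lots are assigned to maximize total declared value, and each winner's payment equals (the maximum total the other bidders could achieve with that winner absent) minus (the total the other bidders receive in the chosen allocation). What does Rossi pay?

Rossi pays $57.

Efficient allocation: Kapoor→Lot G ($39), Rossi→Lot C ($157), Eriksen→Lot D ($174), Santos→Lot B ($153); total welfare W = $523.
Rossi receives Lot C at value $157, so the others get W − 157 = $366.
Without Rossi: best allocation of the remaining 3 bidders over all 4 lots is Kapoor→Lot B ($83), Eriksen→Lot D ($174), Santos→Lot C ($166), total $423.
VCG payment = (others' best without Rossi) − (others' welfare with Rossi) = 423 − 366 = $57.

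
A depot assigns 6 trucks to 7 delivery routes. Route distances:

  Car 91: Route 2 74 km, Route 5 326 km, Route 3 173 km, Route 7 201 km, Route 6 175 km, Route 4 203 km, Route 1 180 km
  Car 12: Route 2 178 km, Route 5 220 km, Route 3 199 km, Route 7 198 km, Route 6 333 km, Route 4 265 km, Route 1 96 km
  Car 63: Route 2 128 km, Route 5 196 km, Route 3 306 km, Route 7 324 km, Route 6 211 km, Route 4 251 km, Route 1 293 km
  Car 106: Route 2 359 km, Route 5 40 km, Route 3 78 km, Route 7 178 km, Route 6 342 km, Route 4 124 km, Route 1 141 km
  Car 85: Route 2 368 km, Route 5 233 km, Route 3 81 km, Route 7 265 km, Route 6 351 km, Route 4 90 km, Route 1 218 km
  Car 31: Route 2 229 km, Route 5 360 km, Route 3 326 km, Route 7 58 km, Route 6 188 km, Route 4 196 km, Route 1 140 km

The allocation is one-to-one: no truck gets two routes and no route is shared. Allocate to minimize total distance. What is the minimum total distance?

Min total: 560 km

Optimal: Car 91→Route 2 (74 km), Car 12→Route 1 (96 km), Car 63→Route 6 (211 km), Car 106→Route 5 (40 km), Car 85→Route 3 (81 km), Car 31→Route 7 (58 km) — total 74+96+211+40+81+58 = 560 km.
Row-greedy (each truck in turn takes its cheapest remaining route) gives 592 km, worse by 32.
Next-best assignment: Car 91→Route 2, Car 12→Route 1, Car 63→Route 6, Car 106→Route 5, Car 85→Route 4, Car 31→Route 7 = 569 km.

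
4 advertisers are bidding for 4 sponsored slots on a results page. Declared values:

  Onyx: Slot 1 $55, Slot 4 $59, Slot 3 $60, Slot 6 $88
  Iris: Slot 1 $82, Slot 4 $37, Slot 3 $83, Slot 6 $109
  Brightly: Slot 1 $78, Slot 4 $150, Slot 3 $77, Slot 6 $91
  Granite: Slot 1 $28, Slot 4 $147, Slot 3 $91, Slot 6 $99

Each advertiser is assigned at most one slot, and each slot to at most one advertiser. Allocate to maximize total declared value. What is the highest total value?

Max total: $411

Optimal: Onyx→Slot 6 ($88), Iris→Slot 1 ($82), Brightly→Slot 4 ($150), Granite→Slot 3 ($91) — total 88+82+150+91 = $411.
Row-greedy (each advertiser in turn takes its best remaining slot) gives $349, worse by 62.
Every other assignment is strictly worse.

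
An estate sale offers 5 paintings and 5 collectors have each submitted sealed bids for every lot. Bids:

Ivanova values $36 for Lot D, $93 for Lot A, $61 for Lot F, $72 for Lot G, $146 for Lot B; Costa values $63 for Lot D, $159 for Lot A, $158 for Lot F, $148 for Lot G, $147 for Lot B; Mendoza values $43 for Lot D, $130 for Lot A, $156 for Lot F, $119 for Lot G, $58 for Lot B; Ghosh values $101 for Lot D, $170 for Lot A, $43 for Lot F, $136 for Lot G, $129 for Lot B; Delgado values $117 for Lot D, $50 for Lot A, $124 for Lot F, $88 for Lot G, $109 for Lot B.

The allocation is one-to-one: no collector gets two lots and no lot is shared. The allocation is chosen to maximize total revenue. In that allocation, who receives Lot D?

Optimal: Ivanova→Lot B ($146), Costa→Lot G ($148), Mendoza→Lot F ($156), Ghosh→Lot A ($170), Delgado→Lot D ($117) — total 146+148+156+170+117 = $737.
Column-greedy (each lot in turn goes to its best remaining collector) gives $710, worse by 27.
No other one-to-one assignment exceeds $737.
Delgado's own top lot is Lot F ($124), but forcing Delgado→Lot F and reassigning the rest optimally gives only $649 — worse by 88.

Delgado receives Lot D.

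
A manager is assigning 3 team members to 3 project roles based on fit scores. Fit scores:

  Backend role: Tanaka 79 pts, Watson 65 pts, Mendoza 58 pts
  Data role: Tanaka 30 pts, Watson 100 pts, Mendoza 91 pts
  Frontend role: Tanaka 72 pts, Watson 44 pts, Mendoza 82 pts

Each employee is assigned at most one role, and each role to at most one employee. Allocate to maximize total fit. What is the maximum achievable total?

Maximum total: 261 pts

This is a one-to-one assignment (maximum-weight bipartite matching).
Optimal: Tanaka→Backend role (79 pts), Watson→Data role (100 pts), Mendoza→Frontend role (82 pts) — total 79+100+82 = 261 pts.
Next-best assignment: Tanaka→Frontend role, Watson→Data role, Mendoza→Backend role = 230 pts.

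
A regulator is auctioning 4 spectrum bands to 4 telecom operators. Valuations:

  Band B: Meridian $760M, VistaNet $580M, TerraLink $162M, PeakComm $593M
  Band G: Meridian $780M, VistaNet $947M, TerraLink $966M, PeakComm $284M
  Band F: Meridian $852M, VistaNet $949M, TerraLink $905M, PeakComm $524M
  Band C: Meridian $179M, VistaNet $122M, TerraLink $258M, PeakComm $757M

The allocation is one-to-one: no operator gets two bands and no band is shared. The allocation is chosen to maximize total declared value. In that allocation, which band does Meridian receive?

Optimal: Meridian→Band B ($760M), VistaNet→Band F ($949M), TerraLink→Band G ($966M), PeakComm→Band C ($757M) — total 760+949+966+757 = $3432M.
Row-greedy (each operator in turn takes its best remaining band) gives $2650M, worse by 782.
Next-best assignment: Meridian→Band B, VistaNet→Band G, TerraLink→Band F, PeakComm→Band C = $3369M.
Checked against all permutations: $3432M is optimal.
Meridian's own top band is Band F ($852M), but forcing Meridian→Band F and reassigning the rest optimally gives only $3155M — worse by 277.

Meridian receives Band B.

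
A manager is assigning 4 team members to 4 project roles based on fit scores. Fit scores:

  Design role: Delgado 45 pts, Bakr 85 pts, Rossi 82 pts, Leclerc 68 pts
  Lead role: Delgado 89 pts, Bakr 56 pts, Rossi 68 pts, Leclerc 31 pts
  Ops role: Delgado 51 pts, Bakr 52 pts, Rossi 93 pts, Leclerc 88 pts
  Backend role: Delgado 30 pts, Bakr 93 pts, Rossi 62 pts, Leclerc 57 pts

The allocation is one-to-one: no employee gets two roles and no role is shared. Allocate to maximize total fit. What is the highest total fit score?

Max total: 352 pts

This is the linear assignment problem.
Optimal: Delgado→Lead role (89 pts), Bakr→Backend role (93 pts), Rossi→Design role (82 pts), Leclerc→Ops role (88 pts) — total 89+93+82+88 = 352 pts.
Next-best assignment: Delgado→Lead role, Bakr→Backend role, Rossi→Ops role, Leclerc→Design role = 343 pts.
No other one-to-one assignment exceeds 352 pts.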